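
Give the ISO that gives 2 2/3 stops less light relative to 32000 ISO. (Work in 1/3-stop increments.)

ISO: 32000 → 25600 → 20000 → 16000 → 12800 → 10000 → 8000 → 6400 → 5000 — 2 2/3 stops dropped (darker).

ISO 5000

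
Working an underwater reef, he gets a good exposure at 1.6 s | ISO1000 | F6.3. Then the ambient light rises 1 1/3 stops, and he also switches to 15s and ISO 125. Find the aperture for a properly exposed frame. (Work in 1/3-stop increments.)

Scene light: 1 1/3 stops brighter.
Shutter speed: 1.6 → 2 → 2.5 → 3.2 → 4 → 5 → 6 → 8 → 10 → 13 → 15 — 3 1/3 stops slower (brighter).
ISO: 1000 → 800 → 640 → 500 → 400 → 320 → 250 → 200 → 160 → 125 — 3 stops dropped (darker).
Net so far: 1 2/3 stops brighter. Aperture: f/6.3 → f/7.1 → f/8 → f/9 → f/10 → f/11.

f/11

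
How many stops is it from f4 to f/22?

f/4 → f/5.6 → f/8 → f/11 → f/16 → f/22 — count the steps: 5 stops.

5 stops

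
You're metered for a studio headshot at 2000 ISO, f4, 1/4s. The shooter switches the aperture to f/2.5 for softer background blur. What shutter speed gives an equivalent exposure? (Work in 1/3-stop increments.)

1/10s

Aperture: f/4 → f/3.5 → f/3.2 → f/2.8 → f/2.5 — 1 1/3 stops wider (brighter).
Need 1 1/3 stops darker from the shutter speed: 1/4 → 1/5 → 1/6 → 1/8 → 1/10.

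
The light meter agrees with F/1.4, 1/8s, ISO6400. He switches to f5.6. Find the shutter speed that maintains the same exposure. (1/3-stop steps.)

2 s

Aperture: f/1.4 → f/1.6 → f/1.8 → f/2 → f/2.2 → f/2.5 → f/2.8 → f/3.2 → f/3.5 → f/4 → f/4.5 → f/5 → f/5.6 — 4 stops stopped down (darker).
Need 4 stops brighter from the shutter speed: 1/8 → 1/6 → 1/5 → 1/4 → 0.3 → 0.4 → 0.5 → 0.6 → 0.8 → 1 → 1.3 → 1.6 → 2.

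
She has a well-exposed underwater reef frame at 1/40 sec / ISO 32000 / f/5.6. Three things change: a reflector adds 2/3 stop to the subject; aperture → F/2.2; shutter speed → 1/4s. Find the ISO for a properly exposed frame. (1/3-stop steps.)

Scene light: 2/3 stop brighter.
Aperture: f/5.6 → f/5 → f/4.5 → f/4 → f/3.5 → f/3.2 → f/2.8 → f/2.5 → f/2.2 — 2 2/3 stops opened up (brighter).
Shutter speed: 1/40 → 1/30 → 1/25 → 1/20 → 1/15 → 1/13 → 1/10 → 1/8 → 1/6 → 1/5 → 1/4 — 3 1/3 stops longer (brighter).
Net so far: 6 2/3 stops brighter. ISO: 32000 → 25600 → 20000 → 16000 → 12800 → 10000 → 8000 → 6400 → 5000 → 4000 → 3200 → 2500 → 2000 → 1600 → 1250 → 1000 → 800 → 640 → 500 → 400 → 320.

ISO 320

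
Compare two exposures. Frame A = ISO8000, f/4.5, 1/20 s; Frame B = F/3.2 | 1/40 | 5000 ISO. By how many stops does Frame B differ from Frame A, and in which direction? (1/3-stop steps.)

Aperture: f/4.5 → f/4 → f/3.5 → f/3.2 — 1 stop larger aperture (brighter).
Shutter speed: 1/20 → 1/25 → 1/30 → 1/40 — 1 stop faster (darker).
ISO: 8000 → 6400 → 5000 — 2/3 stop lower (darker).
Net: +1 −1 −2/3 = −2/3 stops.

2/3 stop darker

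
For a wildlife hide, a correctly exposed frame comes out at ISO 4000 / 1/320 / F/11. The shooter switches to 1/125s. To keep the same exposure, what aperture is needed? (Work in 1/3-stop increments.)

f/18

Shutter speed: 1/320 → 1/250 → 1/200 → 1/160 → 1/125 — 1 1/3 stops longer (brighter).
Need 1 1/3 stops darker from the aperture: f/11 → f/13 → f/14 → f/16 → f/18.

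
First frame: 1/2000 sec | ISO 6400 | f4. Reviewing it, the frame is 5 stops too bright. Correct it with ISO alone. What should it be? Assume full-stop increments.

Overexposed by 5 stops → need 5 stops darker.
ISO: 6400 → 3200 → 1600 → 800 → 400 → 200.

ISO 200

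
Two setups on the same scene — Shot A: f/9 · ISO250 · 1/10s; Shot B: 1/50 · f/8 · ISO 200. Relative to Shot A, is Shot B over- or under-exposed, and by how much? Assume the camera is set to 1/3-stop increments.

2 1/3 stops darker

Aperture: f/9 → f/8 — 1/3 stop wider (brighter).
Shutter speed: 1/10 → 1/13 → 1/15 → 1/20 → 1/25 → 1/30 → 1/40 → 1/50 — 2 1/3 stops faster (darker).
ISO: 250 → 200 — 1/3 stop dropped (darker).
Net: +1/3 −2 1/3 −1/3 = −2 1/3 stops.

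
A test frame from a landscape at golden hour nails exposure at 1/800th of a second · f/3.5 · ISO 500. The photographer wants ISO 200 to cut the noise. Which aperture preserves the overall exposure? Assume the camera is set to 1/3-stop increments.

ISO: 500 → 400 → 320 → 250 → 200 — 1 1/3 stops dropped (darker).
Need 1 1/3 stops brighter from the aperture: f/3.5 → f/3.2 → f/2.8 → f/2.5 → f/2.2.

f/2.2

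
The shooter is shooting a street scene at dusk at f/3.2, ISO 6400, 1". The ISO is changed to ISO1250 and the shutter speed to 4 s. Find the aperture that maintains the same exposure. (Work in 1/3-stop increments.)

ISO: 6400 → 5000 → 4000 → 3200 → 2500 → 2000 → 1600 → 1250 — 2 1/3 stops lower (darker).
Shutter speed: 1 → 1.3 → 1.6 → 2 → 2.5 → 3.2 → 4 — 2 stops longer (brighter).
Net change so far: 1/3 stop darker. Offset with the aperture: f/3.2 → f/2.8.

f/2.8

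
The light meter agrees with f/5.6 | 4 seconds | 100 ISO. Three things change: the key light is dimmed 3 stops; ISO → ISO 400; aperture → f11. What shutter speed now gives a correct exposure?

30 s

Scene light: 3 stops darker.
ISO: 100 → 200 → 400 — 2 stops raised (brighter).
Aperture: f/5.6 → f/8 → f/11 — 2 stops stopped down (darker).
Net so far: 3 stops darker. Shutter speed: 4 → 8 → 15 → 30.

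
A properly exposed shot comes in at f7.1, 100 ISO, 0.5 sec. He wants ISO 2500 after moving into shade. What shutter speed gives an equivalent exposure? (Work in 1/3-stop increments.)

ISO: 100 → 125 → 160 → 200 → 250 → 320 → 400 → 500 → 640 → 800 → 1000 → 1250 → 1600 → 2000 → 2500 — 4 2/3 stops higher (brighter).
Need 4 2/3 stops darker from the shutter speed: 0.5 → 0.4 → 0.3 → 1/4 → 1/5 → 1/6 → 1/8 → 1/10 → 1/13 → 1/15 → 1/20 → 1/25 → 1/30 → 1/40 → 1/50.

1/50s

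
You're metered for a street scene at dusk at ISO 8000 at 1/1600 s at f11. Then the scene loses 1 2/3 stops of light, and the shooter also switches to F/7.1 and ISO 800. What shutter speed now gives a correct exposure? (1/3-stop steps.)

Scene light: 1 2/3 stops darker.
Aperture: f/11 → f/10 → f/9 → f/8 → f/7.1 — 1 1/3 stops wider (brighter).
ISO: 8000 → 6400 → 5000 → 4000 → 3200 → 2500 → 2000 → 1600 → 1250 → 1000 → 800 — 3 1/3 stops lower (darker).
Net so far: 3 2/3 stops darker. Shutter speed: 1/1600 → 1/1250 → 1/1000 → 1/800 → 1/640 → 1/500 → 1/400 → 1/320 → 1/250 → 1/200 → 1/160 → 1/125.

1/125s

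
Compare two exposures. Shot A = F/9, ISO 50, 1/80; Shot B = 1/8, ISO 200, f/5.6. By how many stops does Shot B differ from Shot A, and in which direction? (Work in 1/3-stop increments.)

Aperture: f/9 → f/8 → f/7.1 → f/6.3 → f/5.6 — 1 1/3 stops wider (brighter).
Shutter speed: 1/80 → 1/60 → 1/50 → 1/40 → 1/30 → 1/25 → 1/20 → 1/15 → 1/13 → 1/10 → 1/8 — 3 1/3 stops slower (brighter).
ISO: 50 → 64 → 80 → 100 → 125 → 160 → 200 — 2 stops higher (brighter).
Net: +1 1/3 +3 1/3 +2 = +6 2/3 stops.

6 2/3 stops brighter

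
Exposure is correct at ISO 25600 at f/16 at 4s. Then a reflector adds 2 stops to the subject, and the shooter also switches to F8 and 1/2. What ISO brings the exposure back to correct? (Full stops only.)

ISO 12800

Scene light: 2 stops brighter.
Aperture: f/16 → f/11 → f/8 — 2 stops wider (brighter).
Shutter speed: 4 → 2 → 1 → 1/2 — 3 stops shorter (darker).
Net so far: 1 stop brighter. ISO: 25600 → 12800.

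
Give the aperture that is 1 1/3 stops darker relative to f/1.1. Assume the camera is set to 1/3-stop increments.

f/1.8

Aperture: f/1.1 → f/1.2 → f/1.4 → f/1.6 → f/1.8 — 1 1/3 stops smaller aperture (darker).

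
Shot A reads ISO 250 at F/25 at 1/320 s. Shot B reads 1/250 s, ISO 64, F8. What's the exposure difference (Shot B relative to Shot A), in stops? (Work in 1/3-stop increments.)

1 2/3 stops brighter

Aperture: f/25 → f/22 → f/20 → f/18 → f/16 → f/14 → f/13 → f/11 → f/10 → f/9 → f/8 — 3 1/3 stops wider (brighter).
Shutter speed: 1/320 → 1/250 — 1/3 stop longer (brighter).
ISO: 250 → 200 → 160 → 125 → 100 → 80 → 64 — 2 stops dropped (darker).
Net: +3 1/3 +1/3 −2 = +1 2/3 stops.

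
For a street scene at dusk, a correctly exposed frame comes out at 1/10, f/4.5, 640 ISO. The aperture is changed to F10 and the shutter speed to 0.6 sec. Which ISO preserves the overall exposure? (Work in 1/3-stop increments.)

ISO 500

Aperture: f/4.5 → f/5 → f/5.6 → f/6.3 → f/7.1 → f/8 → f/9 → f/10 — 2 1/3 stops narrower (darker).
Shutter speed: 1/10 → 1/8 → 1/6 → 1/5 → 1/4 → 0.3 → 0.4 → 0.5 → 0.6 — 2 2/3 stops longer (brighter).
Net change so far: 1/3 stop brighter. Offset with the ISO: 640 → 500.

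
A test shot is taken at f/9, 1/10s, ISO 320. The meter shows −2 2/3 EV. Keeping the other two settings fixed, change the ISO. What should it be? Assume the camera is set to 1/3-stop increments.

Underexposed by 2 2/3 stops → need 2 2/3 stops brighter.
ISO: 320 → 400 → 500 → 640 → 800 → 1000 → 1250 → 1600 → 2000.

ISO 2000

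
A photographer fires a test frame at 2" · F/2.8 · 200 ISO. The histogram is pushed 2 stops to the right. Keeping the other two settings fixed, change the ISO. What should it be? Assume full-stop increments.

Overexposed by 2 stops → need 2 stops darker.
ISO: 200 → 100 → 50.

ISO 50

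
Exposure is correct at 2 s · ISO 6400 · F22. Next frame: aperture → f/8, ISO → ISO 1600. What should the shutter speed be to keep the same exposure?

Aperture: f/22 → f/16 → f/11 → f/8 — 3 stops opened up (brighter).
ISO: 6400 → 3200 → 1600 — 2 stops dropped (darker).
Net change so far: 1 stop brighter. Offset with the shutter speed: 2 → 1.

1 s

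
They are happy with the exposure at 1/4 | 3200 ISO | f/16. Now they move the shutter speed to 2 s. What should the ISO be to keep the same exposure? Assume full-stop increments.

Shutter speed: 1/4 → 1/2 → 1 → 2 — 3 stops longer (brighter).
Need 3 stops darker from the ISO: 3200 → 1600 → 800 → 400.

ISO 400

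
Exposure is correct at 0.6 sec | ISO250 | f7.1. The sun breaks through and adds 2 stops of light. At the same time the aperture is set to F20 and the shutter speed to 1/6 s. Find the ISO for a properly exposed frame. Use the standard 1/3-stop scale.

ISO 2000

Scene light: 2 stops brighter.
Aperture: f/7.1 → f/8 → f/9 → f/10 → f/11 → f/13 → f/14 → f/16 → f/18 → f/20 — 3 stops smaller aperture (darker).
Shutter speed: 0.6 → 0.5 → 0.4 → 0.3 → 1/4 → 1/5 → 1/6 — 2 stops shorter (darker).
Net so far: 3 stops darker. ISO: 250 → 320 → 400 → 500 → 640 → 800 → 1000 → 1250 → 1600 → 2000.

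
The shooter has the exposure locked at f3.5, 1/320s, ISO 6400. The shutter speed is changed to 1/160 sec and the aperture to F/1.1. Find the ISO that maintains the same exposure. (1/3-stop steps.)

ISO 320

Shutter speed: 1/320 → 1/250 → 1/200 → 1/160 — 1 stop slower (brighter).
Aperture: f/3.5 → f/3.2 → f/2.8 → f/2.5 → f/2.2 → f/2 → f/1.8 → f/1.6 → f/1.4 → f/1.2 → f/1.1 — 3 1/3 stops opened up (brighter).
Net change so far: 4 1/3 stops brighter. Offset with the ISO: 6400 → 5000 → 4000 → 3200 → 2500 → 2000 → 1600 → 1250 → 1000 → 800 → 640 → 500 → 400 → 320.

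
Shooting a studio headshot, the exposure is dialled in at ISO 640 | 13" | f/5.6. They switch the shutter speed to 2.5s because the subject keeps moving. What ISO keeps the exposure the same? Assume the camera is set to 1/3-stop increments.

ISO 3200

Shutter speed: 13 → 10 → 8 → 6 → 5 → 4 → 3.2 → 2.5 — 2 1/3 stops shorter (darker).
Need 2 1/3 stops brighter from the ISO: 640 → 800 → 1000 → 1250 → 1600 → 2000 → 2500 → 3200.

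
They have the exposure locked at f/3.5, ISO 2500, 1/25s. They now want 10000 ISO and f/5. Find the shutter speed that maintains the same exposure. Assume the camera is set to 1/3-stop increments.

ISO: 2500 → 3200 → 4000 → 5000 → 6400 → 8000 → 10000 — 2 stops higher (brighter).
Aperture: f/3.5 → f/4 → f/4.5 → f/5 — 1 stop narrower (darker).
Net change so far: 1 stop brighter. Offset with the shutter speed: 1/25 → 1/30 → 1/40 → 1/50.

1/50s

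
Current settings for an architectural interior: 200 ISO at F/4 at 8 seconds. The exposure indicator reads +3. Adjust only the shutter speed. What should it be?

Overexposed by 3 stops → need 3 stops darker.
Shutter speed: 8 → 4 → 2 → 1.

1 s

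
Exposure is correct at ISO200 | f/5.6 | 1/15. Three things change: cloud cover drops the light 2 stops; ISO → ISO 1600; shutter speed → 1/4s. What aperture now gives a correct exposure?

Scene light: 2 stops darker.
ISO: 200 → 400 → 800 → 1600 — 3 stops higher (brighter).
Shutter speed: 1/15 → 1/8 → 1/4 — 2 stops slower (brighter).
Net so far: 3 stops brighter. Aperture: f/5.6 → f/8 → f/11 → f/16.

f/16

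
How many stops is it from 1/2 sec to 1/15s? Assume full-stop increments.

3 stops

1/2 → 1/4 → 1/8 → 1/15 — count the steps: 3 stops.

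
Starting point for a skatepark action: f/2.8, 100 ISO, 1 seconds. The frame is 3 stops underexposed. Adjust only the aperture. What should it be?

Underexposed by 3 stops → need 3 stops brighter.
Aperture: f/2.8 → f/2 → f/1.4 → f/1.0.

f/1.0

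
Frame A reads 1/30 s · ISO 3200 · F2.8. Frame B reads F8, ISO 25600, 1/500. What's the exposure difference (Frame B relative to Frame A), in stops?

Aperture: f/2.8 → f/4 → f/5.6 → f/8 — 3 stops stopped down (darker).
Shutter speed: 1/30 → 1/60 → 1/125 → 1/250 → 1/500 — 4 stops faster (darker).
ISO: 3200 → 6400 → 12800 → 25600 — 3 stops higher (brighter).
Net: −3 −4 +3 = −4 stops.

4 stops darker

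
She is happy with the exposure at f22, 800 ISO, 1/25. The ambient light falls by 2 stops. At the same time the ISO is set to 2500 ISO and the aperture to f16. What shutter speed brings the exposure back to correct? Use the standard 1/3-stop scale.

Scene light: 2 stops darker.
ISO: 800 → 1000 → 1250 → 1600 → 2000 → 2500 — 1 2/3 stops higher (brighter).
Aperture: f/22 → f/20 → f/18 → f/16 — 1 stop opened up (brighter).
Net so far: 2/3 stop brighter. Shutter speed: 1/25 → 1/30 → 1/40.

1/40s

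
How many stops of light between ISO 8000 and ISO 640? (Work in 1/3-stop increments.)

3 2/3 stops

8000 → 6400 → 5000 → 4000 → 3200 → 2500 → 2000 → 1600 → 1250 → 1000 → 800 → 640 — count the steps: 11 third-stops = 3 2/3 stops.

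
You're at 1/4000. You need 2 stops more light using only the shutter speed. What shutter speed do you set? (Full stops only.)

Shutter speed: 1/4000 → 1/2000 → 1/1000 — 2 stops slower (brighter).

1/1000s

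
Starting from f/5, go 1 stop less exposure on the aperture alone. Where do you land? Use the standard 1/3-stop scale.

f/7.1

Aperture: f/5 → f/5.6 → f/6.3 → f/7.1 — 1 stop stopped down (darker).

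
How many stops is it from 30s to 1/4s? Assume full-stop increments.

30 → 15 → 8 → 4 → 2 → 1 → 1/2 → 1/4 — count the steps: 7 stops.

7 stops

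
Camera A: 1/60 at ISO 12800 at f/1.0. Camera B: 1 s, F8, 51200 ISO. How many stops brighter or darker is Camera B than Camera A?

Aperture: f/1.0 → f/1.4 → f/2 → f/2.8 → f/4 → f/5.6 → f/8 — 6 stops narrower (darker).
Shutter speed: 1/60 → 1/30 → 1/15 → 1/8 → 1/4 → 1/2 → 1 — 6 stops slower (brighter).
ISO: 12800 → 25600 → 51200 — 2 stops higher (brighter).
Net: −6 +6 +2 = +2 stops.

2 stops brighter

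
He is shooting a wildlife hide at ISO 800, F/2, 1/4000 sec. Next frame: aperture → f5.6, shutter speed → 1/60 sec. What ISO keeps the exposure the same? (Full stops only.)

Aperture: f/2 → f/2.8 → f/4 → f/5.6 — 3 stops narrower (darker).
Shutter speed: 1/4000 → 1/2000 → 1/1000 → 1/500 → 1/250 → 1/125 → 1/60 — 6 stops slower (brighter).
Net change so far: 3 stops brighter. Offset with the ISO: 800 → 400 → 200 → 100.

ISO 100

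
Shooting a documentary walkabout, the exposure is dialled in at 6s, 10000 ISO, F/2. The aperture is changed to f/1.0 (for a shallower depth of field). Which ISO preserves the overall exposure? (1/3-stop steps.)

Aperture: f/2 → f/1.8 → f/1.6 → f/1.4 → f/1.2 → f/1.1 → f/1.0 — 2 stops wider (brighter).
Need 2 stops darker from the ISO: 10000 → 8000 → 6400 → 5000 → 4000 → 3200 → 2500.

ISO 2500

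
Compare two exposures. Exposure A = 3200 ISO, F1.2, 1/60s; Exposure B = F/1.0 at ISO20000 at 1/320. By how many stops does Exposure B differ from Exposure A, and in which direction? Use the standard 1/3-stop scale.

Aperture: f/1.2 → f/1.1 → f/1.0 — 2/3 stop opened up (brighter).
Shutter speed: 1/60 → 1/80 → 1/100 → 1/125 → 1/160 → 1/200 → 1/250 → 1/320 — 2 1/3 stops faster (darker).
ISO: 3200 → 4000 → 5000 → 6400 → 8000 → 10000 → 12800 → 16000 → 20000 — 2 2/3 stops higher (brighter).
Net: +2/3 −2 1/3 +2 2/3 = +1 stop.

1 stop brighter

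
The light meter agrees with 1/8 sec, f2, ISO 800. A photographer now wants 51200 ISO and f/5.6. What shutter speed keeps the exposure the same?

ISO: 800 → 1600 → 3200 → 6400 → 12800 → 25600 → 51200 — 6 stops raised (brighter).
Aperture: f/2 → f/2.8 → f/4 → f/5.6 — 3 stops stopped down (darker).
Net change so far: 3 stops brighter. Offset with the shutter speed: 1/8 → 1/15 → 1/30 → 1/60.

1/60s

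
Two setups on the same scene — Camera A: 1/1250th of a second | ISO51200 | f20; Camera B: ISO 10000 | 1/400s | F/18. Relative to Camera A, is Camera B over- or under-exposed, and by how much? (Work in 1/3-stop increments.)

Aperture: f/20 → f/18 — 1/3 stop opened up (brighter).
Shutter speed: 1/1250 → 1/1000 → 1/800 → 1/640 → 1/500 → 1/400 — 1 2/3 stops slower (brighter).
ISO: 51200 → 40000 → 32000 → 25600 → 20000 → 16000 → 12800 → 10000 — 2 1/3 stops dropped (darker).
Net: +1/3 +1 2/3 −2 1/3 = −1/3 stops.

1/3 stop darker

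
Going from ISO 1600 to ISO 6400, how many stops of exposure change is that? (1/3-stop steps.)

1600 → 2000 → 2500 → 3200 → 4000 → 5000 → 6400 — count the steps: 6 third-stops = 2 stops.

2 stops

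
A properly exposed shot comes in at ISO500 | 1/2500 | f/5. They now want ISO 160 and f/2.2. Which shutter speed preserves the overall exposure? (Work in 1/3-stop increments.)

ISO: 500 → 400 → 320 → 250 → 200 → 160 — 1 2/3 stops dropped (darker).
Aperture: f/5 → f/4.5 → f/4 → f/3.5 → f/3.2 → f/2.8 → f/2.5 → f/2.2 — 2 1/3 stops larger aperture (brighter).
Net change so far: 2/3 stop brighter. Offset with the shutter speed: 1/2500 → 1/3200 → 1/4000.

1/4000s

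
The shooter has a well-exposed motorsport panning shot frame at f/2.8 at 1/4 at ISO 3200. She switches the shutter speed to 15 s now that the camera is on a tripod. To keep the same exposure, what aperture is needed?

Shutter speed: 1/4 → 1/2 → 1 → 2 → 4 → 8 → 15 — 6 stops longer (brighter).
Need 6 stops darker from the aperture: f/2.8 → f/4 → f/5.6 → f/8 → f/11 → f/16 → f/22.

f/22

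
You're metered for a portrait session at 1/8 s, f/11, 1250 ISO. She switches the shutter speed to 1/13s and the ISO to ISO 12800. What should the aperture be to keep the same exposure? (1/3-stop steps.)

Shutter speed: 1/8 → 1/10 → 1/13 — 2/3 stop faster (darker).
ISO: 1250 → 1600 → 2000 → 2500 → 3200 → 4000 → 5000 → 6400 → 8000 → 10000 → 12800 — 3 1/3 stops higher (brighter).
Net change so far: 2 2/3 stops brighter. Offset with the aperture: f/11 → f/13 → f/14 → f/16 → f/18 → f/20 → f/22 → f/25 → f/29.

f/29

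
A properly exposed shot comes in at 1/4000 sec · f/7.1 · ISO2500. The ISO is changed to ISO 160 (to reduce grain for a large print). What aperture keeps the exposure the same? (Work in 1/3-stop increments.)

ISO: 2500 → 2000 → 1600 → 1250 → 1000 → 800 → 640 → 500 → 400 → 320 → 250 → 200 → 160 — 4 stops lower (darker).
Need 4 stops brighter from the aperture: f/7.1 → f/6.3 → f/5.6 → f/5 → f/4.5 → f/4 → f/3.5 → f/3.2 → f/2.8 → f/2.5 → f/2.2 → f/2 → f/1.8.

f/1.8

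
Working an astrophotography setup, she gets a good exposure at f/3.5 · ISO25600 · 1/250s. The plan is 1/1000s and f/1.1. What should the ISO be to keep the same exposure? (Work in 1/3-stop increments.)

Shutter speed: 1/250 → 1/320 → 1/400 → 1/500 → 1/640 → 1/800 → 1/1000 — 2 stops shorter (darker).
Aperture: f/3.5 → f/3.2 → f/2.8 → f/2.5 → f/2.2 → f/2 → f/1.8 → f/1.6 → f/1.4 → f/1.2 → f/1.1 — 3 1/3 stops opened up (brighter).
Net change so far: 1 1/3 stops brighter. Offset with the ISO: 25600 → 20000 → 16000 → 12800 → 10000.

ISO 10000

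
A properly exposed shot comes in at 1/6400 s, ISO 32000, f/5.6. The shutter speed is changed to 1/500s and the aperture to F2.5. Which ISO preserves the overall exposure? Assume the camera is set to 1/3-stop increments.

ISO 500

Shutter speed: 1/6400 → 1/5000 → 1/4000 → 1/3200 → 1/2500 → 1/2000 → 1/1600 → 1/1250 → 1/1000 → 1/800 → 1/640 → 1/500 — 3 2/3 stops longer (brighter).
Aperture: f/5.6 → f/5 → f/4.5 → f/4 → f/3.5 → f/3.2 → f/2.8 → f/2.5 — 2 1/3 stops opened up (brighter).
Net change so far: 6 stops brighter. Offset with the ISO: 32000 → 25600 → 20000 → 16000 → 12800 → 10000 → 8000 → 6400 → 5000 → 4000 → 3200 → 2500 → 2000 → 1600 → 1250 → 1000 → 800 → 640 → 500.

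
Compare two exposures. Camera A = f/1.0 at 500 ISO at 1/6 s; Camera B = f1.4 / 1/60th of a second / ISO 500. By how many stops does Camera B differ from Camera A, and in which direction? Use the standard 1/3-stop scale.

4 1/3 stops darker

Aperture: f/1.0 → f/1.1 → f/1.2 → f/1.4 — 1 stop narrower (darker).
Shutter speed: 1/6 → 1/8 → 1/10 → 1/13 → 1/15 → 1/20 → 1/25 → 1/30 → 1/40 → 1/50 → 1/60 — 3 1/3 stops faster (darker).
ISO: unchanged.
Net: −1 −3 1/3 = −4 1/3 stops.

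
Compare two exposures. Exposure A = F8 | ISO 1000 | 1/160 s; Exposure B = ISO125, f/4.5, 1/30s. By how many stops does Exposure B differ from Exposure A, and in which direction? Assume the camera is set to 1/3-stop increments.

Aperture: f/8 → f/7.1 → f/6.3 → f/5.6 → f/5 → f/4.5 — 1 2/3 stops larger aperture (brighter).
Shutter speed: 1/160 → 1/125 → 1/100 → 1/80 → 1/60 → 1/50 → 1/40 → 1/30 — 2 1/3 stops slower (brighter).
ISO: 1000 → 800 → 640 → 500 → 400 → 320 → 250 → 200 → 160 → 125 — 3 stops dropped (darker).
Net: +1 2/3 +2 1/3 −3 = +1 stop.

1 stop brighter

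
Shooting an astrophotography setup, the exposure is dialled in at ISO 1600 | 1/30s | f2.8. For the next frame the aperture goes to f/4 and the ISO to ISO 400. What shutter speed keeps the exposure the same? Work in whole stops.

Aperture: f/2.8 → f/4 — 1 stop narrower (darker).
ISO: 1600 → 800 → 400 — 2 stops dropped (darker).
Net change so far: 3 stops darker. Offset with the shutter speed: 1/30 → 1/15 → 1/8 → 1/4.

1/4s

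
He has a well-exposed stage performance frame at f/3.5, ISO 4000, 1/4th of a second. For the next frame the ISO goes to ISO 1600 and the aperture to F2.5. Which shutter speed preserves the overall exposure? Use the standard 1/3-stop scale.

ISO: 4000 → 3200 → 2500 → 2000 → 1600 — 1 1/3 stops lower (darker).
Aperture: f/3.5 → f/3.2 → f/2.8 → f/2.5 — 1 stop wider (brighter).
Net change so far: 1/3 stop darker. Offset with the shutter speed: 1/4 → 0.3.

0.3 s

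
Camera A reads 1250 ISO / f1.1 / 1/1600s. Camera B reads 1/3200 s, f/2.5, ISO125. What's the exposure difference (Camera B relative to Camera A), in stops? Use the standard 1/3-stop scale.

6 2/3 stops darker

Aperture: f/1.1 → f/1.2 → f/1.4 → f/1.6 → f/1.8 → f/2 → f/2.2 → f/2.5 — 2 1/3 stops smaller aperture (darker).
Shutter speed: 1/1600 → 1/2000 → 1/2500 → 1/3200 — 1 stop faster (darker).
ISO: 1250 → 1000 → 800 → 640 → 500 → 400 → 320 → 250 → 200 → 160 → 125 — 3 1/3 stops lower (darker).
Net: −2 1/3 −1 −3 1/3 = −6 2/3 stops.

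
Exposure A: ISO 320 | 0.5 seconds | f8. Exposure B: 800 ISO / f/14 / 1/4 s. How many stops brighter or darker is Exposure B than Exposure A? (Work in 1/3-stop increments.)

Aperture: f/8 → f/9 → f/10 → f/11 → f/13 → f/14 — 1 2/3 stops stopped down (darker).
Shutter speed: 0.5 → 0.4 → 0.3 → 1/4 — 1 stop shorter (darker).
ISO: 320 → 400 → 500 → 640 → 800 — 1 1/3 stops raised (brighter).
Net: −1 2/3 −1 +1 1/3 = −1 1/3 stops.

1 1/3 stops darker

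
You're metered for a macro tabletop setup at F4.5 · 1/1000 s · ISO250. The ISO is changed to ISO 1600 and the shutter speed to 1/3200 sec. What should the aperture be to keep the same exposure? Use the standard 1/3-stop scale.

ISO: 250 → 320 → 400 → 500 → 640 → 800 → 1000 → 1250 → 1600 — 2 2/3 stops raised (brighter).
Shutter speed: 1/1000 → 1/1250 → 1/1600 → 1/2000 → 1/2500 → 1/3200 — 1 2/3 stops faster (darker).
Net change so far: 1 stop brighter. Offset with the aperture: f/4.5 → f/5 → f/5.6 → f/6.3.

f/6.3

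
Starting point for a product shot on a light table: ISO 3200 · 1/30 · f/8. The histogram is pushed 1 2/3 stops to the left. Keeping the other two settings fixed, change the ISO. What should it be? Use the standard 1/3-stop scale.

Underexposed by 1 2/3 stops → need 1 2/3 stops brighter.
ISO: 3200 → 4000 → 5000 → 6400 → 8000 → 10000.

ISO 10000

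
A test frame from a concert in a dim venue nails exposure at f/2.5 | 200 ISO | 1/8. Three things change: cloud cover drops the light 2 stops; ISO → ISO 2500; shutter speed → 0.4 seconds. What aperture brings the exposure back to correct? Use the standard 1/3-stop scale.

f/8

Scene light: 2 stops darker.
ISO: 200 → 250 → 320 → 400 → 500 → 640 → 800 → 1000 → 1250 → 1600 → 2000 → 2500 — 3 2/3 stops higher (brighter).
Shutter speed: 1/8 → 1/6 → 1/5 → 1/4 → 0.3 → 0.4 — 1 2/3 stops longer (brighter).
Net so far: 3 1/3 stops brighter. Aperture: f/2.5 → f/2.8 → f/3.2 → f/3.5 → f/4 → f/4.5 → f/5 → f/5.6 → f/6.3 → f/7.1 → f/8.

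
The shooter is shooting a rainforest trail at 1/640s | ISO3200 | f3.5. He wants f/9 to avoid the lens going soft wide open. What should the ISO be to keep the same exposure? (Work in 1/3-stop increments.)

Aperture: f/3.5 → f/4 → f/4.5 → f/5 → f/5.6 → f/6.3 → f/7.1 → f/8 → f/9 — 2 2/3 stops smaller aperture (darker).
Need 2 2/3 stops brighter from the ISO: 3200 → 4000 → 5000 → 6400 → 8000 → 10000 → 12800 → 16000 → 20000.

ISO 20000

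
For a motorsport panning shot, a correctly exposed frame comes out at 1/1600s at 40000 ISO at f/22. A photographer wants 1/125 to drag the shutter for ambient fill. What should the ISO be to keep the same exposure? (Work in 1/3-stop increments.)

Shutter speed: 1/1600 → 1/1250 → 1/1000 → 1/800 → 1/640 → 1/500 → 1/400 → 1/320 → 1/250 → 1/200 → 1/160 → 1/125 — 3 2/3 stops slower (brighter).
Need 3 2/3 stops darker from the ISO: 40000 → 32000 → 25600 → 20000 → 16000 → 12800 → 10000 → 8000 → 6400 → 5000 → 4000 → 3200.

ISO 3200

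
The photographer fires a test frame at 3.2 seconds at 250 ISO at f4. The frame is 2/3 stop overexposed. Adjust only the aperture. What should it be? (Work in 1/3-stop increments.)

Overexposed by 2/3 stop → need 2/3 stop darker.
Aperture: f/4 → f/4.5 → f/5.

f/5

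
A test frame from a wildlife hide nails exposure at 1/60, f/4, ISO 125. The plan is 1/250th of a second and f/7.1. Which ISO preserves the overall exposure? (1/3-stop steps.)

Shutter speed: 1/60 → 1/80 → 1/100 → 1/125 → 1/160 → 1/200 → 1/250 — 2 stops faster (darker).
Aperture: f/4 → f/4.5 → f/5 → f/5.6 → f/6.3 → f/7.1 — 1 2/3 stops stopped down (darker).
Net change so far: 3 2/3 stops darker. Offset with the ISO: 125 → 160 → 200 → 250 → 320 → 400 → 500 → 640 → 800 → 1000 → 1250 → 1600.

ISO 1600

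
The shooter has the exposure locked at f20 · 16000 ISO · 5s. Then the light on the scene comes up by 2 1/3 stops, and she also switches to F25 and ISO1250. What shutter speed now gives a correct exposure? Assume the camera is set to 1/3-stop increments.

Scene light: 2 1/3 stops brighter.
Aperture: f/20 → f/22 → f/25 — 2/3 stop narrower (darker).
ISO: 16000 → 12800 → 10000 → 8000 → 6400 → 5000 → 4000 → 3200 → 2500 → 2000 → 1600 → 1250 — 3 2/3 stops lower (darker).
Net so far: 2 stops darker. Shutter speed: 5 → 6 → 8 → 10 → 13 → 15 → 20.

20 s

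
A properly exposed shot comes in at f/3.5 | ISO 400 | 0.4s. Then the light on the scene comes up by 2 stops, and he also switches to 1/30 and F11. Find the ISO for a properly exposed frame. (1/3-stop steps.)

Scene light: 2 stops brighter.
Shutter speed: 0.4 → 0.3 → 1/4 → 1/5 → 1/6 → 1/8 → 1/10 → 1/13 → 1/15 → 1/20 → 1/25 → 1/30 — 3 2/3 stops faster (darker).
Aperture: f/3.5 → f/4 → f/4.5 → f/5 → f/5.6 → f/6.3 → f/7.1 → f/8 → f/9 → f/10 → f/11 — 3 1/3 stops narrower (darker).
Net so far: 5 stops darker. ISO: 400 → 500 → 640 → 800 → 1000 → 1250 → 1600 → 2000 → 2500 → 3200 → 4000 → 5000 → 6400 → 8000 → 10000 → 12800.

ISO 12800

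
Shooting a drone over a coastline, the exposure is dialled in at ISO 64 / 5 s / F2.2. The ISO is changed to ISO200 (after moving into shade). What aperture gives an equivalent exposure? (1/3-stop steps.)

ISO: 64 → 80 → 100 → 125 → 160 → 200 — 1 2/3 stops higher (brighter).
Need 1 2/3 stops darker from the aperture: f/2.2 → f/2.5 → f/2.8 → f/3.2 → f/3.5 → f/4.

f/4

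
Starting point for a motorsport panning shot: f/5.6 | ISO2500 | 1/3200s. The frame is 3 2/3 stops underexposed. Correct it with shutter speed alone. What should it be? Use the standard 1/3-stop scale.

Underexposed by 3 2/3 stops → need 3 2/3 stops brighter.
Shutter speed: 1/3200 → 1/2500 → 1/2000 → 1/1600 → 1/1250 → 1/1000 → 1/800 → 1/640 → 1/500 → 1/400 → 1/320 → 1/250.

1/250s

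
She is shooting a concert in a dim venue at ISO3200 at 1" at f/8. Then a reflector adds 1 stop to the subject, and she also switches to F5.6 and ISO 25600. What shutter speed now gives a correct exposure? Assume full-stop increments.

1/30s

Scene light: 1 stop brighter.
Aperture: f/8 → f/5.6 — 1 stop opened up (brighter).
ISO: 3200 → 6400 → 12800 → 25600 — 3 stops raised (brighter).
Net so far: 5 stops brighter. Shutter speed: 1 → 1/2 → 1/4 → 1/8 → 1/15 → 1/30.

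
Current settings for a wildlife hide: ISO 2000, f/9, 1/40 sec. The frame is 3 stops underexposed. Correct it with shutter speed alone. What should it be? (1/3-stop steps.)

Underexposed by 3 stops → need 3 stops brighter.
Shutter speed: 1/40 → 1/30 → 1/25 → 1/20 → 1/15 → 1/13 → 1/10 → 1/8 → 1/6 → 1/5.

1/5s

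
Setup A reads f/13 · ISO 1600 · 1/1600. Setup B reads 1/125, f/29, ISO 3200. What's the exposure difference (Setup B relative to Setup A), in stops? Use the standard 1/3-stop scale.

Aperture: f/13 → f/14 → f/16 → f/18 → f/20 → f/22 → f/25 → f/29 — 2 1/3 stops narrower (darker).
Shutter speed: 1/1600 → 1/1250 → 1/1000 → 1/800 → 1/640 → 1/500 → 1/400 → 1/320 → 1/250 → 1/200 → 1/160 → 1/125 — 3 2/3 stops longer (brighter).
ISO: 1600 → 2000 → 2500 → 3200 — 1 stop raised (brighter).
Net: −2 1/3 +3 2/3 +1 = +2 1/3 stops.

2 1/3 stops brighter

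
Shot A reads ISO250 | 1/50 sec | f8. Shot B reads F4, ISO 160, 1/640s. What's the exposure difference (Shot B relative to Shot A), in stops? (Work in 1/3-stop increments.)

2 1/3 stops darker

Aperture: f/8 → f/7.1 → f/6.3 → f/5.6 → f/5 → f/4.5 → f/4 — 2 stops opened up (brighter).
Shutter speed: 1/50 → 1/60 → 1/80 → 1/100 → 1/125 → 1/160 → 1/200 → 1/250 → 1/320 → 1/400 → 1/500 → 1/640 — 3 2/3 stops shorter (darker).
ISO: 250 → 200 → 160 — 2/3 stop lower (darker).
Net: +2 −3 2/3 −2/3 = −2 1/3 stops.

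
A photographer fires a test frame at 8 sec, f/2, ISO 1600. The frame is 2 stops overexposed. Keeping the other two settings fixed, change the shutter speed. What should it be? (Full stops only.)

2 s

Overexposed by 2 stops → need 2 stops darker.
Shutter speed: 8 → 4 → 2.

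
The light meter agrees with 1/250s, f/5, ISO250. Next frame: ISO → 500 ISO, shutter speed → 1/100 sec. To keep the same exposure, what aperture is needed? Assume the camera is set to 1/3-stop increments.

f/11

ISO: 250 → 320 → 400 → 500 — 1 stop higher (brighter).
Shutter speed: 1/250 → 1/200 → 1/160 → 1/125 → 1/100 — 1 1/3 stops longer (brighter).
Net change so far: 2 1/3 stops brighter. Offset with the aperture: f/5 → f/5.6 → f/6.3 → f/7.1 → f/8 → f/9 → f/10 → f/11.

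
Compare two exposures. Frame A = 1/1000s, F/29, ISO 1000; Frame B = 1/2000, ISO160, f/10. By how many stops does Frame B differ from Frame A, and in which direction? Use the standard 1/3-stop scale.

Aperture: f/29 → f/25 → f/22 → f/20 → f/18 → f/16 → f/14 → f/13 → f/11 → f/10 — 3 stops opened up (brighter).
Shutter speed: 1/1000 → 1/1250 → 1/1600 → 1/2000 — 1 stop faster (darker).
ISO: 1000 → 800 → 640 → 500 → 400 → 320 → 250 → 200 → 160 — 2 2/3 stops lower (darker).
Net: +3 −1 −2 2/3 = −2/3 stops.

2/3 stop darker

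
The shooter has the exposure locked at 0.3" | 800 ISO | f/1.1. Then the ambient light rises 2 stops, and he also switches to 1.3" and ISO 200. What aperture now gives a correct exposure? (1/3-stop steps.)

Scene light: 2 stops brighter.
Shutter speed: 0.3 → 0.4 → 0.5 → 0.6 → 0.8 → 1 → 1.3 — 2 stops longer (brighter).
ISO: 800 → 640 → 500 → 400 → 320 → 250 → 200 — 2 stops dropped (darker).
Net so far: 2 stops brighter. Aperture: f/1.1 → f/1.2 → f/1.4 → f/1.6 → f/1.8 → f/2 → f/2.2.

f/2.2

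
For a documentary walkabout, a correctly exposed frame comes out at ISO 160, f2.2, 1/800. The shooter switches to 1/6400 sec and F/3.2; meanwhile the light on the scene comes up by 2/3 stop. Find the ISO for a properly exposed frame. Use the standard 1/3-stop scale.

ISO 1600

Scene light: 2/3 stop brighter.
Shutter speed: 1/800 → 1/1000 → 1/1250 → 1/1600 → 1/2000 → 1/2500 → 1/3200 → 1/4000 → 1/5000 → 1/6400 — 3 stops faster (darker).
Aperture: f/2.2 → f/2.5 → f/2.8 → f/3.2 — 1 stop stopped down (darker).
Net so far: 3 1/3 stops darker. ISO: 160 → 200 → 250 → 320 → 400 → 500 → 640 → 800 → 1000 → 1250 → 1600.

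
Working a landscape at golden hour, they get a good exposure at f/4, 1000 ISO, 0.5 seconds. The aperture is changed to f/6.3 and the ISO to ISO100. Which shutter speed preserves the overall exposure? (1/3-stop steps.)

13 s

Aperture: f/4 → f/4.5 → f/5 → f/5.6 → f/6.3 — 1 1/3 stops smaller aperture (darker).
ISO: 1000 → 800 → 640 → 500 → 400 → 320 → 250 → 200 → 160 → 125 → 100 — 3 1/3 stops lower (darker).
Net change so far: 4 2/3 stops darker. Offset with the shutter speed: 0.5 → 0.6 → 0.8 → 1 → 1.3 → 1.6 → 2 → 2.5 → 3.2 → 4 → 5 → 6 → 8 → 10 → 13.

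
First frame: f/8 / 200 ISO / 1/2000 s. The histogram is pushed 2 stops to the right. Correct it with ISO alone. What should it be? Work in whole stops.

Overexposed by 2 stops → need 2 stops darker.
ISO: 200 → 100 → 50.

ISO 50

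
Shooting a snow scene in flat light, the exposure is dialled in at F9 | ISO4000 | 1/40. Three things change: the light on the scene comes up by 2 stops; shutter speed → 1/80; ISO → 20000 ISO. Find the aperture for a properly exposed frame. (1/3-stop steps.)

f/29

Scene light: 2 stops brighter.
Shutter speed: 1/40 → 1/50 → 1/60 → 1/80 — 1 stop faster (darker).
ISO: 4000 → 5000 → 6400 → 8000 → 10000 → 12800 → 16000 → 20000 — 2 1/3 stops higher (brighter).
Net so far: 3 1/3 stops brighter. Aperture: f/9 → f/10 → f/11 → f/13 → f/14 → f/16 → f/18 → f/20 → f/22 → f/25 → f/29.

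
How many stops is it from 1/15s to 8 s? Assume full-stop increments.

7 stops

1/15 → 1/8 → 1/4 → 1/2 → 1 → 2 → 4 → 8 — count the steps: 7 stops.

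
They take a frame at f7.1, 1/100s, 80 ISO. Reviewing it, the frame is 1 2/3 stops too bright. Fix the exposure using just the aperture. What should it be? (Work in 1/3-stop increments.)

f/13

Overexposed by 1 2/3 stops → need 1 2/3 stops darker.
Aperture: f/7.1 → f/8 → f/9 → f/10 → f/11 → f/13.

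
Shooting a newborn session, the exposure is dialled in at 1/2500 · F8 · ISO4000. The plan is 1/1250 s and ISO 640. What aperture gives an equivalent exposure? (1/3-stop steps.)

Shutter speed: 1/2500 → 1/2000 → 1/1600 → 1/1250 — 1 stop longer (brighter).
ISO: 4000 → 3200 → 2500 → 2000 → 1600 → 1250 → 1000 → 800 → 640 — 2 2/3 stops dropped (darker).
Net change so far: 1 2/3 stops darker. Offset with the aperture: f/8 → f/7.1 → f/6.3 → f/5.6 → f/5 → f/4.5.

f/4.5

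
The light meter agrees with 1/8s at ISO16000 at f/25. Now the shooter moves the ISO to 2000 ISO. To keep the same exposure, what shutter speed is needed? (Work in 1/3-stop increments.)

1 s

ISO: 16000 → 12800 → 10000 → 8000 → 6400 → 5000 → 4000 → 3200 → 2500 → 2000 — 3 stops lower (darker).
Need 3 stops brighter from the shutter speed: 1/8 → 1/6 → 1/5 → 1/4 → 0.3 → 0.4 → 0.5 → 0.6 → 0.8 → 1.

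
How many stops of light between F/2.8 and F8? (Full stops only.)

f/2.8 → f/4 → f/5.6 → f/8 — count the steps: 3 stops.

3 stops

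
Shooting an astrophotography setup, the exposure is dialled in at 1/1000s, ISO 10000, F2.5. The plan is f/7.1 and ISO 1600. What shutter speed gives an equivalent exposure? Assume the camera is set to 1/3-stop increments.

Aperture: f/2.5 → f/2.8 → f/3.2 → f/3.5 → f/4 → f/4.5 → f/5 → f/5.6 → f/6.3 → f/7.1 — 3 stops narrower (darker).
ISO: 10000 → 8000 → 6400 → 5000 → 4000 → 3200 → 2500 → 2000 → 1600 — 2 2/3 stops lower (darker).
Net change so far: 5 2/3 stops darker. Offset with the shutter speed: 1/1000 → 1/800 → 1/640 → 1/500 → 1/400 → 1/320 → 1/250 → 1/200 → 1/160 → 1/125 → 1/100 → 1/80 → 1/60 → 1/50 → 1/40 → 1/30 → 1/25 → 1/20.

1/20s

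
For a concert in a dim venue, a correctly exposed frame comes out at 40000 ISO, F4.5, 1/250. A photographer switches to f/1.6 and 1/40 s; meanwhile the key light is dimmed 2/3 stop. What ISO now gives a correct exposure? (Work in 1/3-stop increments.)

Scene light: 2/3 stop darker.
Aperture: f/4.5 → f/4 → f/3.5 → f/3.2 → f/2.8 → f/2.5 → f/2.2 → f/2 → f/1.8 → f/1.6 — 3 stops wider (brighter).
Shutter speed: 1/250 → 1/200 → 1/160 → 1/125 → 1/100 → 1/80 → 1/60 → 1/50 → 1/40 — 2 2/3 stops longer (brighter).
Net so far: 5 stops brighter. ISO: 40000 → 32000 → 25600 → 20000 → 16000 → 12800 → 10000 → 8000 → 6400 → 5000 → 4000 → 3200 → 2500 → 2000 → 1600 → 1250.

ISO 1250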